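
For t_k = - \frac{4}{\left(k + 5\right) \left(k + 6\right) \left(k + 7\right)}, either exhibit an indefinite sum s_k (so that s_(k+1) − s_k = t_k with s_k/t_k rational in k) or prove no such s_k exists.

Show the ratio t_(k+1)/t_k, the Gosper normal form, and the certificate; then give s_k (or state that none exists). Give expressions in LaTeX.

Ratio r(k) = (k + 5)/(k + 8).
So A=k + 5 and B=k + 8, with C=1.
Key eq: (k + 5)·f(k+1) = (k + 7)·f(k) + (1).
deg f ≤ 2 (via 1,1,0).
Match coefficients ⇒ f(k) = k*(k + 11)/60.
Certificate R = B(k−1)f/C = k*(k + 7)*(k + 11)/60 gives s_k = k*(-k - 11)/(15*(k + 5)*(k + 6)).
Check: Δs_k = -4/(k**3 + 18*k**2 + 107*k + 210). ✓

s_k = \frac{k \left(- k - 11\right)}{15 \left(k + 5\right) \left(k + 6\right)}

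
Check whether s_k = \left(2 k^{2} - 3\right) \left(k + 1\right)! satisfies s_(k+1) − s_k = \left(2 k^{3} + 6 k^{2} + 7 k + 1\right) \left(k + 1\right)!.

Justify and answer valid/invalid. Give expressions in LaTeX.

valid (s_(k+1) − s_k reduces to t_k)

s_(k+1) = (2*k**2 + 4*k - 1)*factorial(k + 2)
s_(k+1) − s_k = (2*k**3 + 6*k**2 + 7*k + 1)*factorial(k + 1)
(s_(k+1) − s_k) − t_k = 0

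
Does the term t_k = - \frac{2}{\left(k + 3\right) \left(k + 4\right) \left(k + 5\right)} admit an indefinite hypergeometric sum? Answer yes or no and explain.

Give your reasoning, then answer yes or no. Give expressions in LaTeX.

Yes. s_k = \frac{k \left(- k - 7\right)}{12 \left(k + 3\right) \left(k + 4\right)}.

Ratio r(k) = (k + 3)/(k + 6).
So A=k + 3 and B=k + 6, with C=1.
f must satisfy (k + 3)·f(k+1) − (k + 5)·f(k) = 1.
deg f ≤ 2 (via 1,1,0).
A polynomial solution: f(k) = k*(k + 7)/24.
So s_k = (B(k−1)f/C)·t_k = (k*(k + 5)*(k + 7)/24)·t_k = k*(-k - 7)/(12*(k + 3)*(k + 4)).
Check: Δs_k = -2/(k**3 + 12*k**2 + 47*k + 60). ✓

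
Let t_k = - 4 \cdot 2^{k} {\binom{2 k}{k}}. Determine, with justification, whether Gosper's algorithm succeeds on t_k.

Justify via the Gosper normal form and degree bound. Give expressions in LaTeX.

No; the degree bound rules out any f.

r(k) = 4*(2*k + 1)/(k + 1) after simplifying.
Factor: A=8*k + 4; B=k + 1; C=1.
Need (8*k + 4)·f(k+1) − (k)·f(k) = 1.
d = -1 from the (1,1,0) case.
Bound -1 < 0, so the key equation has no polynomial solution.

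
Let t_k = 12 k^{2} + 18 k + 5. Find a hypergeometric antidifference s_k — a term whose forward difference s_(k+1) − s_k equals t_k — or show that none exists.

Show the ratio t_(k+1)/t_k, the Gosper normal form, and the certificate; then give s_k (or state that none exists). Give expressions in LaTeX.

t_(k+1)/t_k = (12*k**2 + 42*k + 35)/(12*k**2 + 18*k + 5).
A = 1, B = 1, C = k**2 + 3*k/2 + 5/12.
Key eq: (1)·f(k+1) = (1)·f(k) + (k**2 + 3*k/2 + 5/12).
Bound: deg f ≤ 3.
Solve for f: f(k) = k*(4*k**2 + 3*k - 2)/12 (degree 3 ≤ 3).
R(k) = B(k−1)·f(k)/C(k) = k*(4*k**2 + 3*k - 2)/(12*k**2 + 18*k + 5); s_k = R·t_k = k*(4*k**2 + 3*k - 2).
s_(k+1) − s_k = 12*k**2 + 18*k + 5 = t_k.

s_k = k \left(4 k^{2} + 3 k - 2\right)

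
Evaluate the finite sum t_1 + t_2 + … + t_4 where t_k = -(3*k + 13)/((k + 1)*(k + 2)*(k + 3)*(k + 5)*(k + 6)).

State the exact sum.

t_(k+1)/t_k = (k + 1)*(k + 5)*(3*k + 16)/((k + 4)*(k + 7)*(3*k + 13)).
Factor: A=k + 1; B=k + 7; C=k**2 + 25*k/3 + 52/3.
Need (k + 1)·f(k+1) − (k + 6)·f(k) = k**2 + 25*k/3 + 52/3.
Degrees (1,1,2) ⇒ d ≤ 5.
A polynomial solution: f(k) = k*(k + 3)*(k + 4)*(k**2 + 8*k + 17)/30.
So s_k = (B(k−1)f/C)·t_k = (k*(k + 3)*(k + 6)*(k**2 + 8*k + 17)/(10*(3*k + 13)))·t_k = k*(-k**2 - 8*k - 17)/(10*(k**3 + 8*k**2 + 17*k + 10)).
Verify: (-3*k - 13)/(k**5 + 17*k**4 + 107*k**3 + 307*k**2 + 396*k + 180) matches t_k.
Sum = s_(5) − s_(1); s_(5) = -41/420, s_(1) = -13/180 ⇒ -8/315.

Σ = -8/315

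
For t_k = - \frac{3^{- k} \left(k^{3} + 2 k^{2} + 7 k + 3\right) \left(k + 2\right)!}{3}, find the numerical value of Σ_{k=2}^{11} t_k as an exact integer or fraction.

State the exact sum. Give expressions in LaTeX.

r(k) = (k**4 + 8*k**3 + 29*k**2 + 55*k + 39)/(3*(k**3 + 2*k**2 + 7*k + 3)) after simplifying.
Factor: A=k/3 + 1; B=1; C=k**3 + 2*k**2 + 7*k + 3.
f must satisfy (k/3 + 1)·f(k+1) − (1)·f(k) = k**3 + 2*k**2 + 7*k + 3.
deg f ≤ 2 (via 1,0,3).
Solving with deg f ≤ 2: f(k) = 3*k**2.
Get s_k = R·t_k = -k**2*factorial(k + 2)/3**k with R(k) = B(k−1)f(k)/C(k) = 3*k**2/(k**3 + 2*k**2 + 7*k + 3).
Check: Δs_k = -(k**3 + 2*k**2 + 7*k + 3)*factorial(k + 2)/(3*3**k). ✓
Σ_(k=2)^(11) t_k = s_(12) − s_(2) = -5740134400/243 − (-32/3) = -5740131808/243.

Σ = -5740131808/243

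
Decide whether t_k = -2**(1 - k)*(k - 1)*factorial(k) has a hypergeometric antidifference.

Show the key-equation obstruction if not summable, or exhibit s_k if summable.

Yes. s_k = -2**(2 - k)*factorial(k).

The ratio is k*(k + 1)/(2*(k - 1)).
Normal form (A,B,C) = (k/2 + 1/2, 1, k - 1).
Need (k/2 + 1/2)·f(k+1) − (1)·f(k) = k - 1.
From deg A=1, deg B=0, deg C=1: d=0.
A polynomial solution: f(k) = 2.
R(k) = B(k−1)·f(k)/C(k) = 2/(k - 1); s_k = R·t_k = -2**(2 - k)*factorial(k).
s_(k+1) − s_k = -2**(1 - k)*(k - 1)*factorial(k) = t_k.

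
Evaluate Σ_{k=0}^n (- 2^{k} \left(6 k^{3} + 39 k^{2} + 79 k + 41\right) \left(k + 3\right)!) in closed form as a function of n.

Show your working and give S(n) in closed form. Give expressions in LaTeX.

S(n) = - 6 \cdot 2^{n} n^{2} \left(n + 4\right)! - 18 \cdot 2^{n} n \left(n + 4\right)! - 10 \cdot 2^{n} \left(n + 4\right)! - 6

The ratio is 2*(6*k**4 + 81*k**3 + 403*k**2 + 865*k + 660)/(6*k**3 + 39*k**2 + 79*k + 41).
So A=2*k + 8 and B=1, with C=k**3 + 13*k**2/2 + 79*k/6 + 41/6.
Set up (2*k + 8)·f(k+1) − (1)·f(k) − (k**3 + 13*k**2/2 + 79*k/6 + 41/6) = 0.
d = 2 from the (1,0,3) case.
Match coefficients ⇒ f(k) = (3*k**2 + 3*k - 1)/6.
Get s_k = R·t_k = -2**k*(3*k**2 + 3*k - 1)*factorial(k + 3) with R(k) = B(k−1)f(k)/C(k) = (3*k**2 + 3*k - 1)/(6*k**3 + 39*k**2 + 79*k + 41).
Verify: -2**k*(6*k**3 + 39*k**2 + 79*k + 41)*factorial(k + 3) matches t_k.
Σ_(k=0)^n t_k = s_(n+1) − s_(0) = (-2**(n + 1)*(3*n**2 + 9*n + 5)*factorial(n + 4)) − (6), i.e. -6*2**n*n**2*factorial(n + 4) - 18*2**n*n*factorial(n + 4) - 10*2**n*factorial(n + 4) - 6.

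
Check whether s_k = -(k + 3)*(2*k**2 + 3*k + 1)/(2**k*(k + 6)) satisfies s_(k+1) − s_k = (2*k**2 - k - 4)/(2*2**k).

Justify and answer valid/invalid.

Invalid: residual 3*(-2*k**3 - 15*k**2 + 4*k + 22)/(2*2**k*(k**2 + 13*k + 42)) ≠ 0.

s_(k+1) = -(k + 4)*(3*k + 2*(k + 1)**2 + 4)/(2*2**k*(k + 7))
s_(k+1) − s_k = (2*k**4 + 19*k**3 + 22*k**2 - 82*k - 102)/(2*2**k*(k**2 + 13*k + 42))
(s_(k+1) − s_k) − t_k = 3*(-2*k**3 - 15*k**2 + 4*k + 22)/(2*2**k*(k**2 + 13*k + 42))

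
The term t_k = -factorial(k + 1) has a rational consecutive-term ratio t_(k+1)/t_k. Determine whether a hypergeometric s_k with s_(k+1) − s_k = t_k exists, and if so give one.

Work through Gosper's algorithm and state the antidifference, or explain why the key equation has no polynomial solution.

t_(k+1)/t_k = k + 2.
Factor: A=k + 2; B=1; C=1.
Need (k + 2)·f(k+1) − (1)·f(k) = 1.
Degrees (1,0,0) ⇒ d ≤ -1.
d = -1 < 0 ⇒ no nonzero polynomial f; not summable.

not Gosper-summable; s_k does not exist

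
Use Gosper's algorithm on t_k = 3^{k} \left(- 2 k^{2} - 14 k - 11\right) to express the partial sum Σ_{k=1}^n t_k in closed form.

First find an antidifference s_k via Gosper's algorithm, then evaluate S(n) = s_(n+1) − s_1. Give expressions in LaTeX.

r(k) = 3*(2*k**2 + 18*k + 27)/(2*k**2 + 14*k + 11) after simplifying.
So A=3 and B=1, with C=k**2 + 7*k + 11/2.
Need (3)·f(k+1) − (1)·f(k) = k**2 + 7*k + 11/2.
Degrees (0,0,2) ⇒ d ≤ 2.
Match coefficients ⇒ f(k) = (k**2 + 4*k - 2)/2.
So s_k = (B(k−1)f/C)·t_k = ((k**2 + 4*k - 2)/(2*k**2 + 14*k + 11))·t_k = 3**k*(-k**2 - 4*k + 2).
Check: Δs_k = 3**k*(-2*k**2 - 14*k - 11). ✓
Σ_(k=1)^n t_k = s_(n+1) − s_(1) = (3**(n + 1)*(-n**2 - 6*n - 3)) − (-9), i.e. -3*3**n*n**2 - 18*3**n*n - 9*3**n + 9.

S(n) = - 3 \cdot 3^{n} n^{2} - 18 \cdot 3^{n} n - 9 \cdot 3^{n} + 9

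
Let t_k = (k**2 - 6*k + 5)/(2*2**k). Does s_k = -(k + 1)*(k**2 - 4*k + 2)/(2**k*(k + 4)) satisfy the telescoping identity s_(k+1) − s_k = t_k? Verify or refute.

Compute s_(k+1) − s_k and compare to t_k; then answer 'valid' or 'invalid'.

s_(k+1) = (-k**3 + 5*k + 2)/(2*2**k*(k + 5))
s_(k+1) − s_k = (k**4 - 29*k**2 + 6*k + 28)/(2*2**k*(k**2 + 9*k + 20))
(s_(k+1) − s_k) − t_k = 3*(-k**3 + 27*k - 24)/(2*2**k*(k**2 + 9*k + 20))

Invalid: residual 3*(-k**3 + 27*k - 24)/(2*2**k*(k**2 + 9*k + 20)) ≠ 0.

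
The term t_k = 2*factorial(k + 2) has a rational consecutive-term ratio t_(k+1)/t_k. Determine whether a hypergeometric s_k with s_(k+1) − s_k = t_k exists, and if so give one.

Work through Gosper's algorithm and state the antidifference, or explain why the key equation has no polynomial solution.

The ratio is k + 3.
So A=k + 3 and B=1, with C=1.
Key eq: (k + 3)·f(k+1) = (1)·f(k) + (1).
From deg A=1, deg B=0, deg C=0: d=-1.
deg f ≤ -1 is impossible — no certificate.

none (Gosper's algorithm certifies no s_k)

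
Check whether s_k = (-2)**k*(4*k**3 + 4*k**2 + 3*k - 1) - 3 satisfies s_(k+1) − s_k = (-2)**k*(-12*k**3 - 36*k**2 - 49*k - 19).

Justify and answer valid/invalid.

valid; difference matches t_k

s_(k+1) = (-2)**(k + 1)*(3*k + 4*(k + 1)**3 + 4*(k + 1)**2 + 2) - 3
s_(k+1) − s_k = (-2)**k*(-12*k**3 - 36*k**2 - 49*k - 19)
(s_(k+1) − s_k) − t_k = 0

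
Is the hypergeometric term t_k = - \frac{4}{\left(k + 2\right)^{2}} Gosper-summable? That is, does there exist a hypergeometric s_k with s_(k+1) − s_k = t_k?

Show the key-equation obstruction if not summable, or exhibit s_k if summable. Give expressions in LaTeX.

The ratio is (k + 2)**2/(k + 3)**2.
So A=k**2 + 4*k + 4 and B=k**2 + 6*k + 9, with C=1.
Need (k**2 + 4*k + 4)·f(k+1) − (k**2 + 4*k + 4)·f(k) = 1.
Degrees (2,2,0) ⇒ d ≤ 0.
f = c0 ⇒ A·f(k+1) − B(k−1)·f(k) − C = -1. The system {-1 = 0} is inconsistent; no antidifference.

No — key equation has no polynomial f.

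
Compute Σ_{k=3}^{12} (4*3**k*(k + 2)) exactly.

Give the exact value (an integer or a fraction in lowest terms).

Σ = 43046532

r(k) = 3*(k + 3)/(k + 2) after simplifying.
Normal form (A,B,C) = (3, 1, k + 2).
Solve (3)·f(k+1) − (1)·f(k) = k + 2.
Degrees (0,0,1) ⇒ d ≤ 1.
Coefficient equations give f(k) = (2*k + 1)/4.
Certificate R = B(k−1)f/C = (2*k + 1)/(4*(k + 2)) gives s_k = 3**k*(2*k + 1).
Δs = 4*3**k*(k + 2), as required.
Telescoping: Σ = s_(13) − s_(3) = 43046721 − (189) = 43046532.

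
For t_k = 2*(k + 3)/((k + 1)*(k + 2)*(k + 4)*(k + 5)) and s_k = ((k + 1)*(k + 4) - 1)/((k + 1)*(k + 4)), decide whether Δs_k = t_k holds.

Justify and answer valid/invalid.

Valid — Δs_k = t_k.

s_(k+1) = ((k + 2)*(k + 5) - 1)/((k + 2)*(k + 5))
s_(k+1) − s_k = 2*(k + 3)/(k**4 + 12*k**3 + 49*k**2 + 78*k + 40)
(s_(k+1) − s_k) − t_k = 0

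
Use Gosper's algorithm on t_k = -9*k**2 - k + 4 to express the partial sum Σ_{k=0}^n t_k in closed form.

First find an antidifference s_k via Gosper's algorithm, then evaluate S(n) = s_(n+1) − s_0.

S(n) = -3*n**3 - 5*n**2 + 2*n + 4

Compute t_(k+1)/t_k: get (k + 9*(k + 1)**2 - 3)/(9*k**2 + k - 4).
Factor: A=1; B=1; C=k**2 + k/9 - 4/9.
Solve (1)·f(k+1) − (1)·f(k) = k**2 + k/9 - 4/9.
deg f ≤ 3 (via 0,0,2).
Match coefficients ⇒ f(k) = k*(3*k**2 - 4*k - 3)/9.
R(k) = B(k−1)·f(k)/C(k) = k*(3*k**2 - 4*k - 3)/(9*k**2 + k - 4); s_k = R·t_k = k*(-3*k**2 + 4*k + 3).
Δs = -9*k**2 - k + 4, as required.
Evaluate: s_(n+1) = -3*n**3 - 5*n**2 + 2*n + 4; subtract s_(0) = 0 ⇒ S(n) = -3*n**3 - 5*n**2 + 2*n + 4.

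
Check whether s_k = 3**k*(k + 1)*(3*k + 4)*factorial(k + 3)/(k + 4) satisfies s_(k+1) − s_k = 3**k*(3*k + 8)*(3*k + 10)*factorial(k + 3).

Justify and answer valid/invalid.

s_(k+1) = 3**(k + 1)*(k + 2)*(3*k + 7)*factorial(k + 4)/(k + 5)
s_(k+1) − s_k = 3**k*(9*k**4 + 108*k**3 + 476*k**2 + 921*k + 652)*factorial(k + 3)/((k + 4)*(k + 5))
(s_(k+1) − s_k) − t_k = -3**(k + 1)*(9*k**3 + 90*k**2 + 293*k + 316)*factorial(k + 3)/((k + 4)*(k + 5))

Invalid: residual -3**(k + 1)*(9*k**3 + 90*k**2 + 293*k + 316)*factorial(k + 3)/((k + 4)*(k + 5)) ≠ 0.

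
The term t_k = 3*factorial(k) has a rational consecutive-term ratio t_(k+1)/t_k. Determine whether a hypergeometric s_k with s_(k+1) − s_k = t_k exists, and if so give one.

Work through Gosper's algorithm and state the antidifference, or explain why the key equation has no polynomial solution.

The ratio is k + 1.
So A=k + 1 and B=1, with C=1.
f must satisfy (k + 1)·f(k+1) − (1)·f(k) = 1.
deg f ≤ -1 (via 1,0,0).
d = -1 < 0 ⇒ no nonzero polynomial f; not summable.

not Gosper-summable; s_k does not exist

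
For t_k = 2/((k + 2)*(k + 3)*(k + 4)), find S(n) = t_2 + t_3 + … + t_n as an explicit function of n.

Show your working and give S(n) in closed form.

S(n) = (n**2 + 7*n - 8)/(20*(n**2 + 7*n + 12))

t_(k+1)/t_k = (k + 2)/(k + 5).
Take A(k)=k + 2, B(k)=k + 5, C(k)=1.
Key eq: (k + 2)·f(k+1) = (k + 4)·f(k) + (1).
d = 2 from the (1,1,0) case.
Coefficient equations give f(k) = k*(k + 5)/12.
Get s_k = R·t_k = k*(k + 5)/(6*(k + 2)*(k + 3)) with R(k) = B(k−1)f(k)/C(k) = k*(k + 4)*(k + 5)/12.
s_(k+1) − s_k = 2/(k**3 + 9*k**2 + 26*k + 24) = t_k.
Telescope: S(n) = s_(n+1) − s_(2) = (n**2 + 7*n + 6)/(6*(n**2 + 7*n + 12)) − (7/60) = (n**2 + 7*n - 8)/(20*(n**2 + 7*n + 12)).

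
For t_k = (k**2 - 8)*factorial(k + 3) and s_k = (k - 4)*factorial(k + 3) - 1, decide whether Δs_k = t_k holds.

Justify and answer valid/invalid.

valid (s_(k+1) − s_k reduces to t_k)

s_(k+1) = (k - 3)*factorial(k + 4) - 1
s_(k+1) − s_k = (k**2 - 8)*factorial(k + 3)
(s_(k+1) − s_k) − t_k = 0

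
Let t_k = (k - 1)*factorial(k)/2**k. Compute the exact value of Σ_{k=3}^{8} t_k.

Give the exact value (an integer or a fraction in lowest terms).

Ratio r(k) = k*(k + 1)/(2*(k - 1)).
Gosper form: A/B · C(k+1)/C(k) with A=k/2 + 1/2, B=1, C=k - 1.
Solve (k/2 + 1/2)·f(k+1) − (1)·f(k) = k - 1.
Bound: deg f ≤ 0.
Solve for f: f(k) = 2 (degree 0 ≤ 0).
Get s_k = R·t_k = 2**(1 - k)*factorial(k) with R(k) = B(k−1)f(k)/C(k) = 2/(k - 1).
Δs = (k - 1)*factorial(k)/2**k, as required.
Sum = s_(9) − s_(3); s_(9) = 2835/2, s_(3) = 3/2 ⇒ 1416.

Σ = 1416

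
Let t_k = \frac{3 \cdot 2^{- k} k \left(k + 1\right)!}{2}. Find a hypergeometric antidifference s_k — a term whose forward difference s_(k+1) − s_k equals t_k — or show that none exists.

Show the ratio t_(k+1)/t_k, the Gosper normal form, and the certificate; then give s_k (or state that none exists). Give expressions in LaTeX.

s_k = 3 \cdot 2^{- k} \left(k + 1\right)!

r(k) = (k + 1)*(k + 2)/(2*k) after simplifying.
Normal form (A,B,C) = (k/2 + 1, 1, k).
f must satisfy (k/2 + 1)·f(k+1) − (1)·f(k) = k.
Bound: deg f ≤ 0.
Solving with deg f ≤ 0: f(k) = 2.
Get s_k = R·t_k = 3*factorial(k + 1)/2**k with R(k) = B(k−1)f(k)/C(k) = 2/k.
Verify: 3*k*factorial(k + 1)/(2*2**k) matches t_k.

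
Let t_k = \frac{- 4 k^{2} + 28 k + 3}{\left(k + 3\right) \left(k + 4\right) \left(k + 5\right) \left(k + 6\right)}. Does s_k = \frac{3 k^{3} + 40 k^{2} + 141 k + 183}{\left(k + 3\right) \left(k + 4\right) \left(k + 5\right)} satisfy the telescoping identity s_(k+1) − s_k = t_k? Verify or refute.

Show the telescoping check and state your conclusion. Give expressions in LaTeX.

s_(k+1) = (141*k + 3*(k + 1)**3 + 40*(k + 1)**2 + 324)/((k + 4)*(k + 5)*(k + 6))
s_(k+1) − s_k = (-4*k**2 + 28*k + 3)/(k**4 + 18*k**3 + 119*k**2 + 342*k + 360)
(s_(k+1) − s_k) − t_k = 0

valid (s_(k+1) − s_k reduces to t_k)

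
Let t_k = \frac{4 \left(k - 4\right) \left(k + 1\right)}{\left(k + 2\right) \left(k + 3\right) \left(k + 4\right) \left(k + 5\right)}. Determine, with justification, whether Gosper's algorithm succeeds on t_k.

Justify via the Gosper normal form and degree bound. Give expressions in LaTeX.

r(k) = (k - 3)*(k + 2)**2/((k - 4)*(k + 1)*(k + 6)) after simplifying.
A = k + 2, B = k + 6, C = k**2 - 3*k - 4.
Key eq: (k + 2)·f(k+1) = (k + 5)·f(k) + (k**2 - 3*k - 4).
d = 3 from the (1,1,2) case.
Solving with deg f ≤ 3: f(k) = -k*(k + 1).
So s_k = (B(k−1)f/C)·t_k = (-k*(k + 5)/(k - 4))·t_k = 4*k*(-k - 1)/(k**3 + 9*k**2 + 26*k + 24).
Δs = 4*(k**2 - 3*k - 4)/(k**4 + 14*k**3 + 71*k**2 + 154*k + 120), as required.

Yes. s_k = \frac{4 k \left(- k - 1\right)}{k^{3} + 9 k^{2} + 26 k + 24}.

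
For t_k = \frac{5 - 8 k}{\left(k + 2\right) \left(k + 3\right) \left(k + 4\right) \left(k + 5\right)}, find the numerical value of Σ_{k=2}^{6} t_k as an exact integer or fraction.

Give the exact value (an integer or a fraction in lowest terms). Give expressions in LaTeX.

t_(k+1)/t_k = (k + 2)*(8*k + 3)/((k + 6)*(8*k - 5)).
Factor: A=k + 2; B=k + 6; C=k - 5/8.
f must satisfy (k + 2)·f(k+1) − (k + 5)·f(k) = k - 5/8.
From deg A=1, deg B=1, deg C=1: d=3.
A polynomial solution: f(k) = k*(k - 5)*(k + 14)/192.
Get s_k = R·t_k = k*(-k**2 - 9*k + 70)/(24*(k + 2)*(k + 3)*(k + 4)) with R(k) = B(k−1)f(k)/C(k) = k*(k - 5)*(k + 5)*(k + 14)/(24*(8*k - 5)).
Check: Δs_k = (5 - 8*k)/(k**4 + 14*k**3 + 71*k**2 + 154*k + 120). ✓
Σ_(k=2)^(6) t_k = s_(7) − s_(2) = -49/3960 − (1/30) = -181/3960.

Σ = -181/3960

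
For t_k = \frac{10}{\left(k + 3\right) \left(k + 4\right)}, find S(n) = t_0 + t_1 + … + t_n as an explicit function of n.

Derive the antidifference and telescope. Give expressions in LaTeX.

S(n) = \frac{10 \left(n + 1\right)}{3 \left(n + 4\right)}

Step 1: r(k) = (k + 3)/(k + 5).
A = k + 3, B = k + 5, C = 1.
Solve (k + 3)·f(k+1) − (k + 4)·f(k) = 1.
From deg A=1, deg B=1, deg C=0: d=1.
Coefficient equations give f(k) = k/3.
So s_k = (B(k−1)f/C)·t_k = (k*(k + 4)/3)·t_k = 10*k/(3*(k + 3)).
Verify: 10/(k**2 + 7*k + 12) matches t_k.
s_(n+1) = 10*(n + 1)/(3*(n + 4)) and s_(0) = 0, so S(n) = 10*(n + 1)/(3*(n + 4)).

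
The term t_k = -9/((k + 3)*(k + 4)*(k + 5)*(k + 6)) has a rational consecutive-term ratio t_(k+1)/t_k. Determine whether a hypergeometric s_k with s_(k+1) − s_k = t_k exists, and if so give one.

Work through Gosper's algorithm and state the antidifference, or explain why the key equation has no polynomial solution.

Ratio r(k) = (k + 3)/(k + 7).
Gosper form: A/B · C(k+1)/C(k) with A=k + 3, B=k + 7, C=1.
f must satisfy (k + 3)·f(k+1) − (k + 6)·f(k) = 1.
Degrees (1,1,0) ⇒ d ≤ 3.
Solving with deg f ≤ 3: f(k) = k*(k**2 + 12*k + 47)/180.
Certificate R = B(k−1)f/C = k*(k + 6)*(k**2 + 12*k + 47)/180 gives s_k = k*(-k**2 - 12*k - 47)/(20*(k + 3)*(k + 4)*(k + 5)).
Δs = -9/(k**4 + 18*k**3 + 119*k**2 + 342*k + 360), as required.

s_k = k*(-k**2 - 12*k - 47)/(20*(k + 3)*(k + 4)*(k + 5))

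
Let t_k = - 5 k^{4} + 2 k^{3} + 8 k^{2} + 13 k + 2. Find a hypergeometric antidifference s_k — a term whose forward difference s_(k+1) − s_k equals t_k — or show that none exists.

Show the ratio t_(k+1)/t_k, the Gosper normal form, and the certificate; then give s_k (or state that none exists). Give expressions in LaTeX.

s_k = k \left(- k^{4} + 3 k^{3} + 3 k - 3\right)

Step 1: r(k) = (5*k**4 + 18*k**3 + 16*k**2 - 15*k - 20)/(5*k**4 - 2*k**3 - 8*k**2 - 13*k - 2).
So A=1 and B=1, with C=k**4 - 2*k**3/5 - 8*k**2/5 - 13*k/5 - 2/5.
f must satisfy (1)·f(k+1) − (1)·f(k) = k**4 - 2*k**3/5 - 8*k**2/5 - 13*k/5 - 2/5.
Degrees (0,0,4) ⇒ d ≤ 5.
Coefficient equations give f(k) = k*(k**4 - 3*k**3 - 3*k + 3)/5.
R(k) = B(k−1)·f(k)/C(k) = k*(k**4 - 3*k**3 - 3*k + 3)/(5*k**4 - 2*k**3 - 8*k**2 - 13*k - 2); s_k = R·t_k = k*(-k**4 + 3*k**3 + 3*k - 3).
Check: Δs_k = -5*k**4 + 2*k**3 + 8*k**2 + 13*k + 2. ✓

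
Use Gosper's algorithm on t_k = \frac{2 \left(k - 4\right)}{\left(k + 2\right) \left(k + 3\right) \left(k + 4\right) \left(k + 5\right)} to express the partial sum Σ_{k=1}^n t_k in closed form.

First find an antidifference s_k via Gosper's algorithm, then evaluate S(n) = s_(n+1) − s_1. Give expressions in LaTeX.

The ratio is (k - 3)*(k + 2)/((k - 4)*(k + 6)).
Take A(k)=k + 2, B(k)=k + 6, C(k)=k - 4.
Set up (k + 2)·f(k+1) − (k + 5)·f(k) − (k - 4) = 0.
deg f ≤ 3 (via 1,1,1).
Match coefficients ⇒ f(k) = -k*(k**2 + 9*k + 38)/24.
R(k) = B(k−1)·f(k)/C(k) = -k*(k + 5)*(k**2 + 9*k + 38)/(24*(k - 4)); s_k = R·t_k = k*(-k**2 - 9*k - 38)/(12*(k + 2)*(k + 3)*(k + 4)).
Verify: 2*(k - 4)/(k**4 + 14*k**3 + 71*k**2 + 154*k + 120) matches t_k.
Σ_(k=1)^n t_k = s_(n+1) − s_(1) = ((-n**3 - 12*n**2 - 59*n - 48)/(12*(n**3 + 12*n**2 + 47*n + 60))) − (-1/15), i.e. n*(-n**2 - 12*n - 107)/(60*(n**3 + 12*n**2 + 47*n + 60)).

S(n) = \frac{n \left(- n^{2} - 12 n - 107\right)}{60 \left(n^{3} + 12 n^{2} + 47 n + 60\right)}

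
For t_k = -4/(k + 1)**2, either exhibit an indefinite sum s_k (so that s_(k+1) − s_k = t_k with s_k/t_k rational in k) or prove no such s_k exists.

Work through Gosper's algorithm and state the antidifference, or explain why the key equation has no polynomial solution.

no hypergeometric antidifference exists

Ratio r(k) = (k + 1)**2/(k + 2)**2.
So A=k**2 + 2*k + 1 and B=k**2 + 4*k + 4, with C=1.
Key eq: (k**2 + 2*k + 1)·f(k+1) = (k**2 + 2*k + 1)·f(k) + (1).
Degrees (2,2,0) ⇒ d ≤ 0.
Generic f = c0 gives residual -1; -1 = 0 cannot hold, so t_k is not Gosper-summable.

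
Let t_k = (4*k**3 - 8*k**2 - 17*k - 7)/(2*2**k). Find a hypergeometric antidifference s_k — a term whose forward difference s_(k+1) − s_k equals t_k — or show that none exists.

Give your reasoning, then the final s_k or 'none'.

Step 1: r(k) = (4*k**3 + 4*k**2 - 21*k - 28)/(2*(4*k**3 - 8*k**2 - 17*k - 7)).
So A=1/2 and B=1, with C=k**3 - 2*k**2 - 17*k/4 - 7/4.
Key eq: (1/2)·f(k+1) = (1)·f(k) + (k**3 - 2*k**2 - 17*k/4 - 7/4).
deg f ≤ 3 (via 0,0,3).
Coefficient equations give f(k) = -(4*k**3 + 4*k**2 + 3*k + 4)/2.
So s_k = (B(k−1)f/C)·t_k = (-2*(4*k**3 + 4*k**2 + 3*k + 4)/(4*k**3 - 8*k**2 - 17*k - 7))·t_k = (-4*k**3 - 4*k**2 - 3*k - 4)/2**k.
Δs = (4*k**3 - 8*k**2 - 17*k - 7)/(2*2**k), as required.

s_k = (-4*k**3 - 4*k**2 - 3*k - 4)/2**k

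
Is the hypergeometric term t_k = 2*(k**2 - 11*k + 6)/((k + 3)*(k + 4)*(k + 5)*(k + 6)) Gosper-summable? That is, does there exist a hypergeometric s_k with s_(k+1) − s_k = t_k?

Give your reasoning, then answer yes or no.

t_(k+1)/t_k = -(k + 3)*(11*k - (k + 1)**2 + 5)/((k + 7)*(k**2 - 11*k + 6)).
A = k + 3, B = k + 7, C = k**2 - 11*k + 6.
Key eq: (k + 3)·f(k+1) = (k + 6)·f(k) + (k**2 - 11*k + 6).
deg f ≤ 3 (via 1,1,2).
Match coefficients ⇒ f(k) = k*(k**2 - 48*k + 167)/60.
So s_k = (B(k−1)f/C)·t_k = (k*(k + 6)*(k**2 - 48*k + 167)/(60*(k**2 - 11*k + 6)))·t_k = k*(k**2 - 48*k + 167)/(30*(k + 3)*(k + 4)*(k + 5)).
Check: Δs_k = 2*(k**2 - 11*k + 6)/(k**4 + 18*k**3 + 119*k**2 + 342*k + 360). ✓

Yes. s_k = k*(k**2 - 48*k + 167)/(30*(k + 3)*(k + 4)*(k + 5)).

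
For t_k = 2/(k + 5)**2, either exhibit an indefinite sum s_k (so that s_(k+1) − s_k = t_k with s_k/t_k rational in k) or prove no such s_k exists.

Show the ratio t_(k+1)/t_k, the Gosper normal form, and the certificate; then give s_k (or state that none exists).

not Gosper-summable; s_k does not exist

r(k) = (k + 5)**2/(k + 6)**2 after simplifying.
Gosper form: A/B · C(k+1)/C(k) with A=k**2 + 10*k + 25, B=k**2 + 12*k + 36, C=1.
Set up (k**2 + 10*k + 25)·f(k+1) − (k**2 + 10*k + 25)·f(k) − (1) = 0.
From deg A=2, deg B=2, deg C=0: d=0.
Write f(k) = c0. Then LHS − RHS = -1, requiring -1 = 0: contradictory. No certificate.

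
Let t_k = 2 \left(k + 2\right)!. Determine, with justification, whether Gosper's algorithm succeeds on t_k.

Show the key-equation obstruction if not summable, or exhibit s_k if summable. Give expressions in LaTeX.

Step 1: r(k) = k + 3.
So A=k + 3 and B=1, with C=1.
Solve (k + 3)·f(k+1) − (1)·f(k) = 1.
deg f ≤ -1 (via 1,0,0).
d = -1 < 0 ⇒ no nonzero polynomial f; not summable.

No. Not Gosper-summable.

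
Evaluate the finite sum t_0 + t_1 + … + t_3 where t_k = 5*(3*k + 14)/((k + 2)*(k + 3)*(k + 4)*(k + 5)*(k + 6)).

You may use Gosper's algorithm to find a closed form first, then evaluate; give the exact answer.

r(k) = (k + 2)*(3*k + 17)/((k + 7)*(3*k + 14)) after simplifying.
Normal form (A,B,C) = (k + 2, k + 7, k + 14/3).
Solve (k + 2)·f(k+1) − (k + 6)·f(k) = k + 14/3.
deg f ≤ 4 (via 1,1,1).
Solving with deg f ≤ 4: f(k) = k*(k + 4)*(k**2 + 10*k + 31)/90.
Then R = B(k−1)f/C = k*(k + 4)*(k + 6)*(k**2 + 10*k + 31)/(30*(3*k + 14)), so s_k = R(k)·t_k = k*(k**2 + 10*k + 31)/(6*(k**3 + 10*k**2 + 31*k + 30)).
s_(k+1) − s_k = 5*(3*k + 14)/(k**5 + 20*k**4 + 155*k**3 + 580*k**2 + 1044*k + 720) = t_k.
Telescoping: Σ = s_(4) − s_(0) = 29/189 − (0) = 29/189.

Σ = 29/189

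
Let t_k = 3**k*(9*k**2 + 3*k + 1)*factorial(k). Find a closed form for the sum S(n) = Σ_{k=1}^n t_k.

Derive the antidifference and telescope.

t_(k+1)/t_k = 3*(9*k**3 + 30*k**2 + 34*k + 13)/(9*k**2 + 3*k + 1).
A = 3*k + 3, B = 1, C = k**2 + k/3 + 1/9.
f must satisfy (3*k + 3)·f(k+1) − (1)·f(k) = k**2 + k/3 + 1/9.
Bound: deg f ≤ 1.
Solve for f: f(k) = (3*k - 4)/9 (degree 1 ≤ 1).
Certificate R = B(k−1)f/C = (3*k - 4)/(9*k**2 + 3*k + 1) gives s_k = 3**k*(3*k - 4)*factorial(k).
Δs = 3**k*(9*k**2 + 3*k + 1)*factorial(k), as required.
s_(n+1) = 3**(n + 1)*(3*n - 1)*factorial(n + 1) and s_(1) = -3, so S(n) = 9*3**n*n**2*factorial(n) + 6*3**n*n*factorial(n) - 3*3**n*factorial(n) + 3.

S(n) = 9*3**n*n**2*factorial(n) + 6*3**n*n*factorial(n) - 3*3**n*factorial(n) + 3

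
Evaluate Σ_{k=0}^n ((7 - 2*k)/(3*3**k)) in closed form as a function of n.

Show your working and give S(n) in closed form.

r(k) = (2*k - 5)/(3*(2*k - 7)) after simplifying.
Normal form (A,B,C) = (1/3, 1, k - 7/2).
Set up (1/3)·f(k+1) − (1)·f(k) − (k - 7/2) = 0.
Bound: deg f ≤ 1.
Coefficient equations give f(k) = -3*(k - 3)/2.
Then R = B(k−1)f/C = -3*(k - 3)/(2*k - 7), so s_k = R(k)·t_k = (k - 3)/3**k.
Δs = (7 - 2*k)/(3*3**k), as required.
Evaluate: s_(n+1) = 3**(-n - 1)*(n - 2); subtract s_(0) = -3 ⇒ S(n) = 3**(-n - 1)*(3**(n + 2) + n - 2).

S(n) = 3**(-n - 1)*(3**(n + 2) + n - 2)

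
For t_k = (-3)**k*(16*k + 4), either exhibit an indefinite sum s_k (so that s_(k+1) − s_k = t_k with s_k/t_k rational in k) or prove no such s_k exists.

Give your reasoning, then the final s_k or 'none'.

s_k = (-3)**k*(2 - 4*k)

r(k) = 3*(-4*k - 5)/(4*k + 1) after simplifying.
Factor: A=-3; B=1; C=k + 1/4.
Key eq: (-3)·f(k+1) = (1)·f(k) + (k + 1/4).
deg f ≤ 1 (via 0,0,1).
A polynomial solution: f(k) = -(2*k - 1)/8.
So s_k = (B(k−1)f/C)·t_k = (-(2*k - 1)/(2*(4*k + 1)))·t_k = (-3)**k*(2 - 4*k).
Check: Δs_k = (-3)**k*(16*k + 4). ✓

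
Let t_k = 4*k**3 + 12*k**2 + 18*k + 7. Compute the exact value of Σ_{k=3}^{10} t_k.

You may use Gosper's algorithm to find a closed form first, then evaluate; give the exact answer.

Ratio r(k) = (4*k**3 + 24*k**2 + 54*k + 41)/(4*k**3 + 12*k**2 + 18*k + 7).
Take A(k)=1, B(k)=1, C(k)=k**3 + 3*k**2 + 9*k/2 + 7/4.
Solve (1)·f(k+1) − (1)·f(k) = k**3 + 3*k**2 + 9*k/2 + 7/4.
From deg A=0, deg B=0, deg C=3: d=4.
Match coefficients ⇒ f(k) = k**2*(k**2 + 2*k + 4)/4.
Certificate R = B(k−1)f/C = k**2*(k**2 + 2*k + 4)/(4*k**3 + 12*k**2 + 18*k + 7) gives s_k = k**2*(k**2 + 2*k + 4).
s_(k+1) − s_k = 4*k**3 + 12*k**2 + 18*k + 7 = t_k.
Telescoping: Σ = s_(11) − s_(3) = 17787 − (171) = 17616.

Σ = 17616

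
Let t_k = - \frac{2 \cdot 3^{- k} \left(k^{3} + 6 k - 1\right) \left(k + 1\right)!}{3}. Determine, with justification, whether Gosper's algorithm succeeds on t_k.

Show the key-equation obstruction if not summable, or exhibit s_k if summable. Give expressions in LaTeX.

Step 1: r(k) = (k + 2)*(6*k + (k + 1)**3 + 5)/(3*(k**3 + 6*k - 1)).
Gosper form: A/B · C(k+1)/C(k) with A=k/3 + 2/3, B=1, C=k**3 + 6*k - 1.
Key eq: (k/3 + 2/3)·f(k+1) = (1)·f(k) + (k**3 + 6*k - 1).
Bound: deg f ≤ 2.
Solving with deg f ≤ 2: f(k) = 3*(k**2 - k + 1).
Get s_k = R·t_k = -2*(k**2 - k + 1)*factorial(k + 1)/3**k with R(k) = B(k−1)f(k)/C(k) = 3*(k**2 - k + 1)/(k**3 + 6*k - 1).
Check: Δs_k = -2*(k**3 + 6*k - 1)*factorial(k + 1)/(3*3**k). ✓

Yes. s_k = - 2 \cdot 3^{- k} \left(k^{2} - k + 1\right) \left(k + 1\right)!.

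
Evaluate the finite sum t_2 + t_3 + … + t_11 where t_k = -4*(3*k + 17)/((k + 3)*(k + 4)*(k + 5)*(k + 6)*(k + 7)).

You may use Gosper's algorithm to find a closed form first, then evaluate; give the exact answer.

Σ = -17/1080

The ratio is (k + 3)*(3*k + 20)/((k + 8)*(3*k + 17)).
Normal form (A,B,C) = (k + 3, k + 8, k + 17/3).
Set up (k + 3)·f(k+1) − (k + 7)·f(k) − (k + 17/3) = 0.
From deg A=1, deg B=1, deg C=1: d=4.
Match coefficients ⇒ f(k) = k*(k + 5)*(k**2 + 13*k + 54)/216.
Get s_k = R·t_k = k*(-k**2 - 13*k - 54)/(18*(k**3 + 13*k**2 + 54*k + 72)) with R(k) = B(k−1)f(k)/C(k) = k*(k + 5)*(k + 7)*(k**2 + 13*k + 54)/(72*(3*k + 17)).
s_(k+1) − s_k = 4*(-3*k - 17)/(k**5 + 25*k**4 + 245*k**3 + 1175*k**2 + 2754*k + 2520) = t_k.
Telescoping: Σ = s_(12) − s_(2) = -59/1080 − (-7/180) = -17/1080.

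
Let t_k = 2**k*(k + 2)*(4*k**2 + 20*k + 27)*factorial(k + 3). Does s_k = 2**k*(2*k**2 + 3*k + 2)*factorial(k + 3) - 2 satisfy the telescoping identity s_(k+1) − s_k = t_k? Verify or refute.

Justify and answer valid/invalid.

s_(k+1) = 2**(k + 1)*(3*k + 2*(k + 1)**2 + 5)*factorial(k + 4) - 2
s_(k+1) − s_k = 2**k*(k + 2)*(4*k**2 + 20*k + 27)*factorial(k + 3)
(s_(k+1) − s_k) − t_k = 0

valid (s_(k+1) − s_k reduces to t_k)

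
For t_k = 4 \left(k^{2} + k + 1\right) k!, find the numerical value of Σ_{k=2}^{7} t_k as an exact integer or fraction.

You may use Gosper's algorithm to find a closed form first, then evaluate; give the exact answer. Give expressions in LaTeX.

Step 1: r(k) = (k + 1)*(k + (k + 1)**2 + 2)/(k**2 + k + 1).
Factor: A=k + 1; B=1; C=k**2 + k + 1.
Key eq: (k + 1)·f(k+1) = (1)·f(k) + (k**2 + k + 1).
deg f ≤ 1 (via 1,0,2).
Match coefficients ⇒ f(k) = k.
Then R = B(k−1)f/C = k/(k**2 + k + 1), so s_k = R(k)·t_k = 4*k*factorial(k).
Δs = 4*(k**2 + k + 1)*factorial(k), as required.
Sum = s_(8) − s_(2); s_(8) = 1290240, s_(2) = 16 ⇒ 1290224.

Σ = 1290224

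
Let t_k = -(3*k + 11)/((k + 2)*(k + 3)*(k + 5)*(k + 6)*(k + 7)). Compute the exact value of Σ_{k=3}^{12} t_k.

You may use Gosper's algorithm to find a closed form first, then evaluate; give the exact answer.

Σ = -53/20520

r(k) = (k + 2)*(k + 5)*(3*k + 14)/((k + 4)*(k + 8)*(3*k + 11)) after simplifying.
Take A(k)=k + 2, B(k)=k + 8, C(k)=k**2 + 23*k/3 + 44/3.
Need (k + 2)·f(k+1) − (k + 7)·f(k) = k**2 + 23*k/3 + 44/3.
deg f ≤ 5 (via 1,1,2).
A polynomial solution: f(k) = k*(k + 3)*(k + 4)*(k**2 + 13*k + 52)/180.
Get s_k = R·t_k = k*(-k**2 - 13*k - 52)/(60*(k**3 + 13*k**2 + 52*k + 60)) with R(k) = B(k−1)f(k)/C(k) = k*(k + 3)*(k + 7)*(k**2 + 13*k + 52)/(60*(3*k + 11)).
s_(k+1) − s_k = (-3*k - 11)/(k**5 + 23*k**4 + 203*k**3 + 853*k**2 + 1692*k + 1260) = t_k.
Telescoping: Σ = s_(13) − s_(3) = -169/10260 − (-1/72) = -53/20520.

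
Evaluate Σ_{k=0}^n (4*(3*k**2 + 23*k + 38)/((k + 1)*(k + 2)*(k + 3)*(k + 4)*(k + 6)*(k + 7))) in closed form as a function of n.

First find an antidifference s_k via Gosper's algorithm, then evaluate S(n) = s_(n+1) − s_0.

Step 1: r(k) = (k + 1)*(k + 6)*(23*k + 3*(k + 1)**2 + 61)/((k + 5)*(k + 8)*(3*k**2 + 23*k + 38)).
Factor: A=k + 1; B=k + 8; C=k**3 + 38*k**2/3 + 51*k + 190/3.
Key eq: (k + 1)·f(k+1) = (k + 7)·f(k) + (k**3 + 38*k**2/3 + 51*k + 190/3).
d = 6 from the (1,1,3) case.
Match coefficients ⇒ f(k) = k*(k + 2)*(k + 4)*(k + 5)*(k**2 + 10*k + 27)/54.
Certificate R = B(k−1)f/C = k*(k + 2)*(k + 4)*(k + 7)*(k**2 + 10*k + 27)/(18*(3*k**2 + 23*k + 38)) gives s_k = 2*k*(k**2 + 10*k + 27)/(9*(k**3 + 10*k**2 + 27*k + 18)).
Check: Δs_k = 4*(3*k**2 + 23*k + 38)/(k**6 + 23*k**5 + 207*k**4 + 925*k**3 + 2144*k**2 + 2412*k + 1008). ✓
s_(n+1) = 2*(n**3 + 13*n**2 + 50*n + 38)/(9*(n**3 + 13*n**2 + 50*n + 56)) and s_(0) = 0, so S(n) = 2*(n**3 + 13*n**2 + 50*n + 38)/(9*(n**3 + 13*n**2 + 50*n + 56)).

S(n) = 2*(n**3 + 13*n**2 + 50*n + 38)/(9*(n**3 + 13*n**2 + 50*n + 56))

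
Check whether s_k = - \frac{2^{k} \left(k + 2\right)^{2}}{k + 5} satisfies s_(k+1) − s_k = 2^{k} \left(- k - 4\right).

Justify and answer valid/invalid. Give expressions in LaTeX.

Invalid: residual \frac{3 \cdot 2^{k} \left(k^{2} + 8 k + 18\right)}{k^{2} + 11 k + 30} ≠ 0.

s_(k+1) = -2**(k + 1)*(k + 3)**2/(k + 6)
s_(k+1) − s_k = 2**k*(-k**3 - 12*k**2 - 50*k - 66)/(k**2 + 11*k + 30)
(s_(k+1) − s_k) − t_k = 3*2**k*(k**2 + 8*k + 18)/(k**2 + 11*k + 30)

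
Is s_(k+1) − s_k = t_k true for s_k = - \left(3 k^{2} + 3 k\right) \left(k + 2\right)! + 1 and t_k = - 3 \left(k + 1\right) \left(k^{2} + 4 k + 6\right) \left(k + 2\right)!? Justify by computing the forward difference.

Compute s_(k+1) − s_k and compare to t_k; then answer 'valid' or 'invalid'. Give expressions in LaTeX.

s_(k+1) = -(3*k + 3*(k + 1)**2 + 3)*factorial(k + 3) + 1
s_(k+1) − s_k = -3*(k + 1)*(k**2 + 4*k + 6)*factorial(k + 2)
(s_(k+1) − s_k) − t_k = 0

valid (s_(k+1) − s_k reduces to t_k)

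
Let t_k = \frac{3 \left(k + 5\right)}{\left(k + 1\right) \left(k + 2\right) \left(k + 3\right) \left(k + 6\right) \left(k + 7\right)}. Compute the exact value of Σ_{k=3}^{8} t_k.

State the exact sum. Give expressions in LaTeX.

Step 1: r(k) = (k + 1)*(k + 6)**2/((k + 4)*(k + 5)*(k + 8)).
So A=k + 1 and B=k + 8, with C=k**3 + 14*k**2 + 65*k + 100.
f must satisfy (k + 1)·f(k+1) − (k + 7)·f(k) = k**3 + 14*k**2 + 65*k + 100.
From deg A=1, deg B=1, deg C=3: d=6.
Solve for f: f(k) = k*(k + 3)*(k + 4)**2*(k + 5)**2/36 (degree 6 ≤ 6).
Certificate R = B(k−1)f/C = k*(k + 3)*(k + 4)*(k + 7)/36 gives s_k = k*(k**2 + 9*k + 20)/(12*(k**3 + 9*k**2 + 20*k + 12)).
Δs = 3*(k + 5)/(k**5 + 19*k**4 + 131*k**3 + 401*k**2 + 540*k + 252), as required.
Σ_(k=3)^(8) t_k = s_(9) − s_(3) = 91/1100 − (7/90) = 49/9900.

Σ = 49/9900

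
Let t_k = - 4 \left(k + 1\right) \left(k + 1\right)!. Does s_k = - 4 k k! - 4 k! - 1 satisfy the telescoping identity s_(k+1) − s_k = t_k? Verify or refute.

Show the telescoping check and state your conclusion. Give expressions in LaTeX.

Valid — Δs_k = t_k.

s_(k+1) = -4*k**2*factorial(k) - 12*k*factorial(k) - 8*factorial(k) - 1
s_(k+1) − s_k = -4*(k + 1)*factorial(k + 1)
(s_(k+1) − s_k) − t_k = 0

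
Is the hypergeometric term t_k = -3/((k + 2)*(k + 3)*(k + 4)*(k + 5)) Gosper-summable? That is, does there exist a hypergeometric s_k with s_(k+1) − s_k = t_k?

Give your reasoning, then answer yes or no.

Yes. s_k = k*(-k**2 - 9*k - 26)/(24*(k + 2)*(k + 3)*(k + 4)).

The ratio is (k + 2)/(k + 6).
A = k + 2, B = k + 6, C = 1.
Solve (k + 2)·f(k+1) − (k + 5)·f(k) = 1.
Degrees (1,1,0) ⇒ d ≤ 3.
Match coefficients ⇒ f(k) = k*(k**2 + 9*k + 26)/72.
Then R = B(k−1)f/C = k*(k + 5)*(k**2 + 9*k + 26)/72, so s_k = R(k)·t_k = k*(-k**2 - 9*k - 26)/(24*(k + 2)*(k + 3)*(k + 4)).
Verify: -3/(k**4 + 14*k**3 + 71*k**2 + 154*k + 120) matches t_k.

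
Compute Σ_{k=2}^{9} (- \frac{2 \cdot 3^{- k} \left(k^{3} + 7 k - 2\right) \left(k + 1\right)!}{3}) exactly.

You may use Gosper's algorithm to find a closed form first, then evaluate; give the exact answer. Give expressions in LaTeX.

t_(k+1)/t_k = (k + 2)*(7*k + (k + 1)**3 + 5)/(3*(k**3 + 7*k - 2)).
A = k/3 + 2/3, B = 1, C = k**3 + 7*k - 2.
Solve (k/3 + 2/3)·f(k+1) − (1)·f(k) = k**3 + 7*k - 2.
d = 2 from the (1,0,3) case.
Coefficient equations give f(k) = 3*(k**2 - k + 2).
Certificate R = B(k−1)f/C = 3*(k**2 - k + 2)/(k**3 + 7*k - 2) gives s_k = -2*(k**2 - k + 2)*factorial(k + 1)/3**k.
Verify: -2*(k**3 + 7*k - 2)*factorial(k + 1)/(3*3**k) matches t_k.
Telescoping: Σ = s_(10) − s_(2) = -90675200/729 − (-16/3) = -90671312/729.

Σ = -90671312/729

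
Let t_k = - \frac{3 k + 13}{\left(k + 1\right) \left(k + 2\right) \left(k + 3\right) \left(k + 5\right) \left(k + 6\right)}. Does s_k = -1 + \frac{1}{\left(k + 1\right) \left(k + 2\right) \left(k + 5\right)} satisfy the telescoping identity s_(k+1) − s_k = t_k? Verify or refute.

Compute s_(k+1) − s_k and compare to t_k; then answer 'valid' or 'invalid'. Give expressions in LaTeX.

valid (s_(k+1) − s_k reduces to t_k)

s_(k+1) = -1 + 1/((k + 2)*(k + 3)*(k + 6))
s_(k+1) − s_k = ((k + 1)*(k + 5) - (k + 3)*(k + 6))/((k + 1)*(k + 2)*(k + 3)*(k + 5)*(k + 6))
(s_(k+1) − s_k) − t_k = 0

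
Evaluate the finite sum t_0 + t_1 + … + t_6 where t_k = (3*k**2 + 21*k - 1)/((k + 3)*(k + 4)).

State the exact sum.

Σ = 371/30

r(k) = (k + 3)*(21*k + 3*(k + 1)**2 + 20)/((k + 5)*(3*k**2 + 21*k - 1)) after simplifying.
Factor: A=k + 3; B=k + 5; C=k**2 + 7*k - 1/3.
f must satisfy (k + 3)·f(k+1) − (k + 4)·f(k) = k**2 + 7*k - 1/3.
d = 2 from the (1,1,2) case.
Coefficient equations give f(k) = k*(9*k - 10)/9.
So s_k = (B(k−1)f/C)·t_k = (k*(k + 4)*(9*k - 10)/(3*(3*k**2 + 21*k - 1)))·t_k = k*(9*k - 10)/(3*(k + 3)).
Δs = (3*k**2 + 21*k - 1)/(k**2 + 7*k + 12), as required.
Evaluate s at k=7 and k=0: 371/30 and 0; difference 371/30.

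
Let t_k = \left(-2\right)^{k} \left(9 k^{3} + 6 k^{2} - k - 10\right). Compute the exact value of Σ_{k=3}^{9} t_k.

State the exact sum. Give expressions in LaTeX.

t_(k+1)/t_k = 2*(-9*k**3 - 33*k**2 - 38*k - 4)/(9*k**3 + 6*k**2 - k - 10).
Factor: A=-2; B=1; C=k**3 + 2*k**2/3 - k/9 - 10/9.
f must satisfy (-2)·f(k+1) − (1)·f(k) = k**3 + 2*k**2/3 - k/9 - 10/9.
d = 3 from the (0,0,3) case.
Match coefficients ⇒ f(k) = -(3*k**3 - 4*k**2 - k - 2)/9.
Get s_k = R·t_k = (-2)**k*(-3*k**3 + 4*k**2 + k + 2) with R(k) = B(k−1)f(k)/C(k) = -(3*k**3 - 4*k**2 - k - 2)/(9*k**3 + 6*k**2 - k - 10).
s_(k+1) − s_k = (-2)**k*(9*k**3 + 6*k**2 - k - 10) = t_k.
Sum = s_(10) − s_(3); s_(10) = -2650112, s_(3) = 320 ⇒ -2650432.

Σ = -2650432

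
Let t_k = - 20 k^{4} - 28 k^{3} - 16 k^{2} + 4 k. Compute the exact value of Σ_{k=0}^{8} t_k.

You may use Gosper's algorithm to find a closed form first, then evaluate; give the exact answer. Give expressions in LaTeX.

r(k) = (5*k**4 + 27*k**3 + 55*k**2 + 48*k + 15)/(k*(5*k**3 + 7*k**2 + 4*k - 1)) after simplifying.
Take A(k)=1, B(k)=1, C(k)=k**4 + 7*k**3/5 + 4*k**2/5 - k/5.
f must satisfy (1)·f(k+1) − (1)·f(k) = k**4 + 7*k**3/5 + 4*k**2/5 - k/5.
d = 5 from the (0,0,4) case.
A polynomial solution: f(k) = k*(k - 1)**2*(4*k**2 + 5*k + 4)/20.
So s_k = (B(k−1)f/C)·t_k = ((k - 1)**2*(4*k**2 + 5*k + 4)/(4*(5*k**3 + 7*k**2 + 4*k - 1)))·t_k = k*(-4*k**4 + 3*k**3 + 2*k**2 + 3*k - 4).
Δs = 4*k*(-5*k**3 - 7*k**2 - 4*k + 1), as required.
Telescoping: Σ = s_(9) − s_(0) = -214848 − (0) = -214848.

Σ = -214848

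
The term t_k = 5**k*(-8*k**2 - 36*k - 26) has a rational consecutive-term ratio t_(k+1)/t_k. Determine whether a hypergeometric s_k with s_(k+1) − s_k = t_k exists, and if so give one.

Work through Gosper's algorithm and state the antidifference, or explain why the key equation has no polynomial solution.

s_k = 5**k*(-2*k**2 - 4*k + 1)

t_(k+1)/t_k = 5*(4*k**2 + 26*k + 35)/(4*k**2 + 18*k + 13).
So A=5 and B=1, with C=k**2 + 9*k/2 + 13/4.
f must satisfy (5)·f(k+1) − (1)·f(k) = k**2 + 9*k/2 + 13/4.
From deg A=0, deg B=0, deg C=2: d=2.
Solving with deg f ≤ 2: f(k) = (2*k**2 + 4*k - 1)/8.
So s_k = (B(k−1)f/C)·t_k = ((2*k**2 + 4*k - 1)/(2*(4*k**2 + 18*k + 13)))·t_k = 5**k*(-2*k**2 - 4*k + 1).
s_(k+1) − s_k = 5**k*(-8*k**2 - 36*k - 26) = t_k.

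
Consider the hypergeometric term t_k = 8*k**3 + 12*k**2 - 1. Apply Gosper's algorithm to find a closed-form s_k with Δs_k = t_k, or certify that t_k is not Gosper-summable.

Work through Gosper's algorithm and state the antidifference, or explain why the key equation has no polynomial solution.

s_k = k*(2*k**3 - 4*k + 1)

Compute t_(k+1)/t_k: get (8*(k + 1)**3 + 12*(k + 1)**2 - 1)/(8*k**3 + 12*k**2 - 1).
So A=1 and B=1, with C=k**3 + 3*k**2/2 - 1/8.
Key eq: (1)·f(k+1) = (1)·f(k) + (k**3 + 3*k**2/2 - 1/8).
d = 4 from the (0,0,3) case.
A polynomial solution: f(k) = k*(2*k**3 - 4*k + 1)/8.
R(k) = B(k−1)·f(k)/C(k) = k*(2*k**3 - 4*k + 1)/(8*k**3 + 12*k**2 - 1); s_k = R·t_k = k*(2*k**3 - 4*k + 1).
Check: Δs_k = 8*k**3 + 12*k**2 - 1. ✓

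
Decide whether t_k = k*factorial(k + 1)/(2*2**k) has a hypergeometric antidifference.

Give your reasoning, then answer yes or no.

Yes. s_k = factorial(k + 1)/2**k.

Step 1: r(k) = (k + 1)*(k + 2)/(2*k).
A = k/2 + 1, B = 1, C = k.
Solve (k/2 + 1)·f(k+1) − (1)·f(k) = k.
d = 0 from the (1,0,1) case.
Match coefficients ⇒ f(k) = 2.
Certificate R = B(k−1)f/C = 2/k gives s_k = factorial(k + 1)/2**k.
s_(k+1) − s_k = k*factorial(k + 1)/(2*2**k) = t_k.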